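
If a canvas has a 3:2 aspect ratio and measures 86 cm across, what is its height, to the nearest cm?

57 cm

Height = 86·2/3 = 57.33.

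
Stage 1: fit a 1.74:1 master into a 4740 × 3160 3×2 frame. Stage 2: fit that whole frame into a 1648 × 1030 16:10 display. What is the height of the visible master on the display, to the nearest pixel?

888 px

1.74:1 in 4740×3160: fills the width, so the master is 4740.00 × 2724.14.
3×2 in 1648×1030: fills the height, so the intermediate becomes 1545.00 × 1030.00 — a scale of ×0.3259.
Applying the same ×0.3259: 2724.14 → 887.93.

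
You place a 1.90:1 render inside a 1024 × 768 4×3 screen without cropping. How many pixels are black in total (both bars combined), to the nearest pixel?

234550 pixels

1.90:1 is wider than 4×3, so it spans the full width.
That makes the image 538.9474 px tall (1024 / 1.900).
768 − 538.9474 = 229.0526 px of bars.
Bar area = 229.0526 × 1024 ≈ 234550 px.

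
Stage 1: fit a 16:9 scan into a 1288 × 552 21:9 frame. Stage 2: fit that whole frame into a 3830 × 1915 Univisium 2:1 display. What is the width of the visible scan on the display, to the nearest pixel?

2918 px

First fit — 16:9 into 1288×552 spans the height: 981.33 × 552.00.
The 21:9 canvas is width-limited in 3830×1915, giving 3830.00 × 1641.43; scale factor 2.9736.
So the scan's width is 981.33 × 2.9736 ≈ 2918.10.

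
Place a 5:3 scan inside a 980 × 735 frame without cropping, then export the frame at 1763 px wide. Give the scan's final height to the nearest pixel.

1058 px

Fitted into 980×735, the scan spans the width; its height is 980 × 3/5 ≈ 588.00 px.
Scaling 980 → 1763 is ×1.7990, so the height becomes 588.00 × 1.7990 ≈ 1057.80 px.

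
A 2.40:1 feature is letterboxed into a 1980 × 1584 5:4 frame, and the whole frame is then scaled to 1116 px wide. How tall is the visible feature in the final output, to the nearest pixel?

465 px

At 1980×1584 the feature is width-limited, so height = 1980 / 2.400 ≈ 825.00 px.
The frame scales by 1116/1980 = 0.5636; 825.00 × 0.5636 ≈ 465.00 px.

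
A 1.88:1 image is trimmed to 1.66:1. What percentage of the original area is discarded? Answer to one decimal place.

Going from 1.88:1 to 1.66:1 means cutting width while keeping height.
Fraction kept = (1.660)/(1.880) ≈ 88.30%, so 11.70% is lost.

11.7%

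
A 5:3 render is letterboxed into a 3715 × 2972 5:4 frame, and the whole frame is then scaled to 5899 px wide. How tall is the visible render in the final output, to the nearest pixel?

3539 px

At 3715×2972 the render is width-limited, so height = 3715 × 3/5 ≈ 2229.00 px.
Resizing to 5899 px wide multiplies everything by 1.5879: 2229.00 → 3539.40 px.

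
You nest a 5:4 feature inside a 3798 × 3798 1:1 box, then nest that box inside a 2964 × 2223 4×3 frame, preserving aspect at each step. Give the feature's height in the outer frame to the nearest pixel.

Inside the 3798×3798 canvas the feature is width-limited at 3798.00 × 3038.40.
1:1 in 2964×2223: fills the height, so the intermediate becomes 2223.00 × 2223.00 — a scale of ×0.5853.
So the feature's height is 3038.40 × 0.5853 ≈ 1778.40.

1778 px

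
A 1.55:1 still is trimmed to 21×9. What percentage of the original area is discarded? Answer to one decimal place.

33.6%

Going from 1.55:1 to 21×9 means cutting height while keeping width.
Fraction kept = (1.550)/(2.333) ≈ 66.43%, so 33.57% is lost.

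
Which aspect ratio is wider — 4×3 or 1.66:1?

1.66:1

4×3 = 1.333 and 1.66; 1.66 > 1.333.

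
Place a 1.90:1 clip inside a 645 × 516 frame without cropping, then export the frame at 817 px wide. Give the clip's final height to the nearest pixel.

430 px

Fitted into 645×516, the clip spans the width; its height is 645 / 1.900 ≈ 339.47 px.
Resizing to 817 px wide multiplies everything by 1.2667: 339.47 → 430.00 px.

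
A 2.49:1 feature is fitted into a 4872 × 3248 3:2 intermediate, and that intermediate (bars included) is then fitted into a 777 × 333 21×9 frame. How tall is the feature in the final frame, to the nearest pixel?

201 px

2.49:1 in 4872×3248: fills the width, so the feature is 4872.00 × 1956.63.
The 3:2 canvas is height-limited in 777×333, giving 499.50 × 333.00; scale factor 0.1025.
So the feature's height is 1956.63 × 0.1025 ≈ 200.60.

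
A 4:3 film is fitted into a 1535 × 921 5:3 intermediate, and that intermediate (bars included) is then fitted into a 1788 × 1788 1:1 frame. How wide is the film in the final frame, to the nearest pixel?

Inside the 1535×921 canvas the film is height-limited at 1228.00 × 921.00.
5:3 in 1788×1788: fills the width, so the intermediate becomes 1788.00 × 1072.80 — a scale of ×1.1648.
The film scales with it: width 1228.00 × 1.1648 ≈ 1430.40.

1430 px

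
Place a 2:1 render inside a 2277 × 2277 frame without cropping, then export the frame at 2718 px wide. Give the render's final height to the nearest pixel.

1359 px

In the 2277×2277 frame the render fills the width: height = 2277 × 1/2 ≈ 1138.50 px.
The frame scales by 2718/2277 = 1.1937; 1138.50 × 1.1937 ≈ 1359.00 px.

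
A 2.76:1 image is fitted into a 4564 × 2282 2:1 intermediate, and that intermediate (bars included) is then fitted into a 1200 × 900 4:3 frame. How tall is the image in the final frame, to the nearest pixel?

2.76:1 in 4564×2282: fills the width, so the image is 4564.00 × 1653.62.
The 2:1 canvas is width-limited in 1200×900, giving 1200.00 × 600.00; scale factor 0.2629.
So the image's height is 1653.62 × 0.2629 ≈ 434.78.

435 px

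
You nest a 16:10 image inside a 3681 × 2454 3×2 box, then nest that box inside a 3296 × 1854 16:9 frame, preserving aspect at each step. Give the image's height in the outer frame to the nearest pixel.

1738 px

Inside the 3681×2454 canvas the image is width-limited at 3681.00 × 2300.62.
The 3×2 canvas is height-limited in 3296×1854, giving 2781.00 × 1854.00; scale factor 0.7555.
So the image's height is 2300.62 × 0.7555 ≈ 1738.12.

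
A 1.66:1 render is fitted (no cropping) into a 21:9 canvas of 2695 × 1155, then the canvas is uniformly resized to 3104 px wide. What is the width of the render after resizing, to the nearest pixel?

2208 px

In the 2695×1155 frame the render fills the height: width = 1155 × 1.660 ≈ 1917.30 px.
Scaling 2695 → 3104 is ×1.1518, so the width becomes 1917.30 × 1.1518 ≈ 2208.27 px.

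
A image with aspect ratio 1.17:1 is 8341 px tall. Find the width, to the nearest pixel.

Width = 8341 × 1.170 = 9758.97.

9759 px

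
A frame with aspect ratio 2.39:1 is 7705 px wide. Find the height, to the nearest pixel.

3224 px

At 2.39:1, 7705 / 2.390 ≈ 3223.85.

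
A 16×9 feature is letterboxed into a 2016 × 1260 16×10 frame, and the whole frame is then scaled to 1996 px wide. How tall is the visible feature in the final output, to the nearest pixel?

1123 px

In the 2016×1260 frame the feature fills the width: height = 2016 × 9/16 ≈ 1134.00 px.
Resizing to 1996 px wide multiplies everything by 0.9901: 1134.00 → 1122.75 px.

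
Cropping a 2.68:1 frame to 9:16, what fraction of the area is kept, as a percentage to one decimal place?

9:16 is narrower than 2.68:1, so the crop keeps the full height and trims the width.
Area ratio = (0.562)/(2.680) = 20.99% retained.

21.0%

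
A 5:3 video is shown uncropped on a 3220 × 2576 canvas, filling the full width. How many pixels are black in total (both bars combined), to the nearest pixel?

The video is 3220 × 3/5 ≈ 1932.0000 px tall.
Leftover height: 2576 − 1932.0000 = 644.0000 px.
Across the 3220-px span: 644.0000 × 3220 ≈ 2073680 px.

2073680 pixels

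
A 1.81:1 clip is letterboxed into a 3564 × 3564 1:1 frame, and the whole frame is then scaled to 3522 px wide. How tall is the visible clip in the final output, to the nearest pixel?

In the 3564×3564 frame the clip fills the width: height = 3564 / 1.810 ≈ 1969.06 px.
The frame scales by 3522/3564 = 0.9882; 1969.06 × 0.9882 ≈ 1945.86 px.

1946 px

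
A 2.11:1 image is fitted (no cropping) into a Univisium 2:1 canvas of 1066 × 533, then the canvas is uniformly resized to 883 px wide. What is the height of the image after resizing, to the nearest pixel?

418 px

At 1066×533 the image is width-limited, so height = 1066 / 2.110 ≈ 505.21 px.
Scaling 1066 → 883 is ×0.8283, so the height becomes 505.21 × 0.8283 ≈ 418.48 px.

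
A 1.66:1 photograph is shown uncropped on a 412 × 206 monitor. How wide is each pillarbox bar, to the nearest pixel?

1.66:1 (1.660) < Univisium 2:1 (2.000), so the photograph fills the height.
Content width = 206 × 1.660 ≈ 341.96 px.
412 − 341.96 = 70.04 px of bars (35.02 each).

35 px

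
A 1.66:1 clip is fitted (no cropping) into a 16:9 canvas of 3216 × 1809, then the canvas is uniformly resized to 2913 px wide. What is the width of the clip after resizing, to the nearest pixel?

In the 3216×1809 frame the clip fills the height: width = 1809 × 1.660 ≈ 3002.94 px.
The frame scales by 2913/3216 = 0.9058; 3002.94 × 0.9058 ≈ 2720.01 px.

2720 px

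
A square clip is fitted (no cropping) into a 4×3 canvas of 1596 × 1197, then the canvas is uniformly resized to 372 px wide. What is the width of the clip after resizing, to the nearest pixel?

279 px

At 1596×1197 the clip is height-limited, so width = 1197 × 1/1 ≈ 1197.00 px.
Scaling 1596 → 372 is ×0.2331, so the width becomes 1197.00 × 0.2331 ≈ 279.00 px.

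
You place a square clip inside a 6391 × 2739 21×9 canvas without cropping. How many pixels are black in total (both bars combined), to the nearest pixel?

square is narrower than 21×9, so it spans the full height.
The clip is 2739 × 1/1 ≈ 2739.0000 px wide.
Leftover width: 6391 − 2739.0000 = 3652.0000 px.
That's 3652.0000 × 2739 ≈ 10002828 black pixels.

10002828 pixels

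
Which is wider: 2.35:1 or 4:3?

2.35 and 4:3 = 1.333; 2.35 > 1.333.

2.35:1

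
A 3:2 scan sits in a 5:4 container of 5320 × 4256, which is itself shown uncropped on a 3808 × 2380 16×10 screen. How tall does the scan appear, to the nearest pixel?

1983 px

Inside the 5320×4256 canvas the scan is width-limited at 5320.00 × 3546.67.
5:4 in 3808×2380: fills the height, so the intermediate becomes 2975.00 × 2380.00 — a scale of ×0.5592.
The scan scales with it: height 3546.67 × 0.5592 ≈ 1983.33.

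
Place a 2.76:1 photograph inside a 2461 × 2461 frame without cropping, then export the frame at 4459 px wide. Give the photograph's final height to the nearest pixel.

1616 px

At 2461×2461 the photograph is width-limited, so height = 2461 / 2.760 ≈ 891.67 px.
The frame scales by 4459/2461 = 1.8119; 891.67 × 1.8119 ≈ 1615.58 px.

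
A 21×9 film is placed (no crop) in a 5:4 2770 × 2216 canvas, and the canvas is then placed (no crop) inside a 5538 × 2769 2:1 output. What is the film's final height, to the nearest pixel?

21×9 in 2770×2216: fills the width, so the film is 2770.00 × 1187.14.
5:4 in 5538×2769: fills the height, so the intermediate becomes 3461.25 × 2769.00 — a scale of ×1.2495.
So the film's height is 1187.14 × 1.2495 ≈ 1483.39.

1483 px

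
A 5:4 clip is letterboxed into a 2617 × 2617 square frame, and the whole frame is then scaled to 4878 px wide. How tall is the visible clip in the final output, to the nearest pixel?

At 2617×2617 the clip is width-limited, so height = 2617 × 4/5 ≈ 2093.60 px.
Resizing to 4878 px wide multiplies everything by 1.8640: 2093.60 → 3902.40 px.

3902 px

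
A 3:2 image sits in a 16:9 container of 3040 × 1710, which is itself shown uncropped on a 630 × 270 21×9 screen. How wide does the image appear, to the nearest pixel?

405 px

Inside the 3040×1710 canvas the image is height-limited at 2565.00 × 1710.00.
Second fit — the 16:9 canvas into 630×270 spans the height: 480.00 × 270.00 (×0.1579 from 3040×1710).
So the image's width is 2565.00 × 0.1579 ≈ 405.00.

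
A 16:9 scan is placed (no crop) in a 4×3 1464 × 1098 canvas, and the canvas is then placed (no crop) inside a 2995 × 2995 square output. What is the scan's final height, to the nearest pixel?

16:9 in 1464×1098: fills the width, so the scan is 1464.00 × 823.50.
Second fit — the 4×3 canvas into 2995×2995 spans the width: 2995.00 × 2246.25 (×2.0458 from 1464×1098).
Applying the same ×2.0458: 823.50 → 1684.69.

1685 px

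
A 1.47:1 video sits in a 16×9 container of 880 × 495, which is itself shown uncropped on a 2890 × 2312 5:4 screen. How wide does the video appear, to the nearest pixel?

2390 px

1.47:1 in 880×495: fills the height, so the video is 727.65 × 495.00.
Second fit — the 16×9 canvas into 2890×2312 spans the width: 2890.00 × 1625.62 (×3.2841 from 880×495).
So the video's width is 727.65 × 3.2841 ≈ 2389.67.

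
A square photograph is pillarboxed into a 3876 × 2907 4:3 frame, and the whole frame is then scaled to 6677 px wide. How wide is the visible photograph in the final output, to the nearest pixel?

5008 px

Fitted into 3876×2907, the photograph spans the height; its width is 2907 × 1/1 ≈ 2907.00 px.
Resizing to 6677 px wide multiplies everything by 1.7227: 2907.00 → 5007.75 px.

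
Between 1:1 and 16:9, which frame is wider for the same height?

1 and 16:9 = 1.778; 1.778 > 1.

16:9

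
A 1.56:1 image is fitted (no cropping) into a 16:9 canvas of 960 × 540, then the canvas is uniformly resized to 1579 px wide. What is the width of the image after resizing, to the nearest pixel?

1386 px

At 960×540 the image is height-limited, so width = 540 × 1.560 ≈ 842.40 px.
Scaling 960 → 1579 is ×1.6448, so the width becomes 842.40 × 1.6448 ≈ 1385.57 px.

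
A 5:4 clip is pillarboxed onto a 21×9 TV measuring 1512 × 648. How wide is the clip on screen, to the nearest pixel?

5:4 is narrower than 21×9, so it spans the full height.
That makes the image 810.00 px wide (648 × 5/4).

810 px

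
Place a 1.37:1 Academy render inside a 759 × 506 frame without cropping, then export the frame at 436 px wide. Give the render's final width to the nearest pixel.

398 px

At 759×506 the render is height-limited, so width = 506 × 1.370 ≈ 693.22 px.
The frame scales by 436/759 = 0.5744; 693.22 × 0.5744 ≈ 398.21 px.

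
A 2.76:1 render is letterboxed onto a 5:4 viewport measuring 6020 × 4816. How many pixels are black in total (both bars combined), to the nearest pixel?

2.76:1 (2.760) > 5:4 (1.250), so the render fills the width.
The render is 6020 / 2.760 ≈ 2181.1594 px tall.
4816 − 2181.1594 = 2634.8406 px of bars.
Bar area = 2634.8406 × 6020 ≈ 15861740 px.

15861740 pixels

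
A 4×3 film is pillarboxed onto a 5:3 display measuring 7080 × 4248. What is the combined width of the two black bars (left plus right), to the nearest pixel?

1416 px

Since 1.333 < 1.667, the film is height-limited.
Content width = 4248 × 4/3 ≈ 5664.00 px.
Black = 7080 − 5664.00 = 1416.00 px.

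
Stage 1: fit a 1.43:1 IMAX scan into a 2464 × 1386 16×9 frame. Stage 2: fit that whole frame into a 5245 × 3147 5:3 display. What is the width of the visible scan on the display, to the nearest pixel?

4219 px

1.43:1 IMAX in 2464×1386: fills the height, so the scan is 1981.98 × 1386.00.
Second fit — the 16×9 canvas into 5245×3147 spans the width: 5245.00 × 2950.31 (×2.1287 from 2464×1386).
Applying the same ×2.1287: 1981.98 → 4218.95.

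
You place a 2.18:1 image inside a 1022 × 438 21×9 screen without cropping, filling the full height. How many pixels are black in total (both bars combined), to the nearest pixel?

29416 pixels

The image is 438 × 2.180 ≈ 954.8400 px wide.
Black = 1022 − 954.8400 = 67.1600 px.
Across the 438-px span: 67.1600 × 438 ≈ 29416 px.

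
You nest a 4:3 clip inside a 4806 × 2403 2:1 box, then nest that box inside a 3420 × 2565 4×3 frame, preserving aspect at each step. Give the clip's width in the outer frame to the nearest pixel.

2280 px

First fit — 4:3 into 4806×2403 spans the height: 3204.00 × 2403.00.
The 2:1 canvas is width-limited in 3420×2565, giving 3420.00 × 1710.00; scale factor 0.7116.
The clip scales with it: width 3204.00 × 0.7116 ≈ 2280.00.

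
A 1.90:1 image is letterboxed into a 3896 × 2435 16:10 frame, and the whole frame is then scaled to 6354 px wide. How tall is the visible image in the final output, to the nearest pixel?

3344 px

In the 3896×2435 frame the image fills the width: height = 3896 / 1.900 ≈ 2050.53 px.
Resizing to 6354 px wide multiplies everything by 1.6309: 2050.53 → 3344.21 px.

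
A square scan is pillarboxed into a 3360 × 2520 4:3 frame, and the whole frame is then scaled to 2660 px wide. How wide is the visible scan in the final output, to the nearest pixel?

In the 3360×2520 frame the scan fills the height: width = 2520 × 1/1 ≈ 2520.00 px.
Scaling 3360 → 2660 is ×0.7917, so the width becomes 2520.00 × 0.7917 ≈ 1995.00 px.

1995 px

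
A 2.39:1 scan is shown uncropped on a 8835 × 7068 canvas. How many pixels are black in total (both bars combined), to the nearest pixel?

2.39:1 is wider than 5:4, so it spans the full width.
Content height = 8835 / 2.390 ≈ 3696.6527 px.
Leftover height: 7068 − 3696.6527 = 3371.3473 px.
Bar area = 3371.3473 × 8835 ≈ 29785853 px.

29785853 pixels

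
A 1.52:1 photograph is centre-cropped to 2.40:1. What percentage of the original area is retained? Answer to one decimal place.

63.3%

2.40:1 is wider than 1.52:1, so the crop keeps the full width and trims the height.
(1.520)/(2.400) ≈ 0.633 of the area survives.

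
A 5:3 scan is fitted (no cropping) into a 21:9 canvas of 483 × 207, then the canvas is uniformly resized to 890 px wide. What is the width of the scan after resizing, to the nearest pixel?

636 px

In the 483×207 frame the scan fills the height: width = 207 × 5/3 ≈ 345.00 px.
Scaling 483 → 890 is ×1.8427, so the width becomes 345.00 × 1.8427 ≈ 635.71 px.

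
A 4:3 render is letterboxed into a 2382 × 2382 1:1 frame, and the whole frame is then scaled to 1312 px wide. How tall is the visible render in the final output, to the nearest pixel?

984 px

In the 2382×2382 frame the render fills the width: height = 2382 × 3/4 ≈ 1786.50 px.
Resizing to 1312 px wide multiplies everything by 0.5508: 1786.50 → 984.00 px.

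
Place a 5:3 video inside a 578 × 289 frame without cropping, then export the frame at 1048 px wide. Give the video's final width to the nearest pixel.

At 578×289 the video is height-limited, so width = 289 × 5/3 ≈ 481.67 px.
Scaling 578 → 1048 is ×1.8131, so the width becomes 481.67 × 1.8131 ≈ 873.33 px.

873 px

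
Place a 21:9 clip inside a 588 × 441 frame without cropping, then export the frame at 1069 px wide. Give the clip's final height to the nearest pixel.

In the 588×441 frame the clip fills the width: height = 588 × 9/21 ≈ 252.00 px.
The frame scales by 1069/588 = 1.8180; 252.00 × 1.8180 ≈ 458.14 px.

458 px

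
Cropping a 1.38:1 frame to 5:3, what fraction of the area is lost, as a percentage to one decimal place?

17.2%

The width stays; only height is cut (since 5:3 is wider than 1.38:1).
Fraction kept = (1.380)/(1.667) ≈ 82.80%, so 17.20% is lost.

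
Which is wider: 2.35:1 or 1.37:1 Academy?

2.35:1

2.35 and 1.37; 2.35 > 1.37.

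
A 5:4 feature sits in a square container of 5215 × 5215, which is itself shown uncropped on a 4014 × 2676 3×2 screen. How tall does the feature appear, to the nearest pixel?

2141 px

First fit — 5:4 into 5215×5215 spans the width: 5215.00 × 4172.00.
The square canvas is height-limited in 4014×2676, giving 2676.00 × 2676.00; scale factor 0.5131.
Applying the same ×0.5131: 4172.00 → 2140.80.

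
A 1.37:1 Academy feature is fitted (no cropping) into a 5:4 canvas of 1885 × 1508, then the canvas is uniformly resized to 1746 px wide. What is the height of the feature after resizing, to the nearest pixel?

At 1885×1508 the feature is width-limited, so height = 1885 / 1.370 ≈ 1375.91 px.
The frame scales by 1746/1885 = 0.9263; 1375.91 × 0.9263 ≈ 1274.45 px.

1274 px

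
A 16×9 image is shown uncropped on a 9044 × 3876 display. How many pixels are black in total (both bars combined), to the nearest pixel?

8346320 pixels

Since 1.778 < 2.333, the image is height-limited.
That makes the image 6890.6667 px wide (3876 × 16/9).
Leftover width: 9044 − 6890.6667 = 2153.3333 px.
That's 2153.3333 × 3876 ≈ 8346320 black pixels.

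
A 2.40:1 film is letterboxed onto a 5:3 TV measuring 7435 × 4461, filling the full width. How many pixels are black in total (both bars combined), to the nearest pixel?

10134525 pixels

That makes the image 3097.9167 px tall (7435 / 2.400).
Leftover height: 4461 − 3097.9167 = 1363.0833 px.
Bar area = 1363.0833 × 7435 ≈ 10134525 px.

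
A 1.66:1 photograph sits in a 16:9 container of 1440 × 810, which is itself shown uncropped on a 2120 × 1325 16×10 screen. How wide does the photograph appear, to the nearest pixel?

1980 px

Inside the 1440×810 canvas the photograph is height-limited at 1344.60 × 810.00.
16:9 in 2120×1325: fills the width, so the intermediate becomes 2120.00 × 1192.50 — a scale of ×1.4722.
The photograph scales with it: width 1344.60 × 1.4722 ≈ 1979.55.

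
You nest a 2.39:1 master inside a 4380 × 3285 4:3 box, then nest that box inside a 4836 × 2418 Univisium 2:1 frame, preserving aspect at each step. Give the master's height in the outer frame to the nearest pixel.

First fit — 2.39:1 into 4380×3285 spans the width: 4380.00 × 1832.64.
Second fit — the 4:3 canvas into 4836×2418 spans the height: 3224.00 × 2418.00 (×0.7361 from 4380×3285).
So the master's height is 1832.64 × 0.7361 ≈ 1348.95.

1349 px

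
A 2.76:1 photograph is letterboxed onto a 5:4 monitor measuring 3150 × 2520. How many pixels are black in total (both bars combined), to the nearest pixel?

4342891 pixels

Since 2.760 > 1.250, the photograph is width-limited.
That makes the image 1141.3043 px tall (3150 / 2.760).
Leftover height: 2520 − 1141.3043 = 1378.6957 px.
That's 1378.6957 × 3150 ≈ 4342891 black pixels.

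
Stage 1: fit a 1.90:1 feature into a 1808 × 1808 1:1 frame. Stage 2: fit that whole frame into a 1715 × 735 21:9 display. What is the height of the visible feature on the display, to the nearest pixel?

Inside the 1808×1808 canvas the feature is width-limited at 1808.00 × 951.58.
Second fit — the 1:1 canvas into 1715×735 spans the height: 735.00 × 735.00 (×0.4065 from 1808×1808).
The feature scales with it: height 951.58 × 0.4065 ≈ 386.84.

387 px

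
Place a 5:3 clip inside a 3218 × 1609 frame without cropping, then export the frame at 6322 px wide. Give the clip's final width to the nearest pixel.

Fitted into 3218×1609, the clip spans the height; its width is 1609 × 5/3 ≈ 2681.67 px.
Resizing to 6322 px wide multiplies everything by 1.9646: 2681.67 → 5268.33 px.

5268 px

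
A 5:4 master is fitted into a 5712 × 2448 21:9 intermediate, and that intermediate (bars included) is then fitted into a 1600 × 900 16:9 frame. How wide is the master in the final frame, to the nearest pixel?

First fit — 5:4 into 5712×2448 spans the height: 3060.00 × 2448.00.
The 21:9 canvas is width-limited in 1600×900, giving 1600.00 × 685.71; scale factor 0.2801.
Applying the same ×0.2801: 3060.00 → 857.14.

857 px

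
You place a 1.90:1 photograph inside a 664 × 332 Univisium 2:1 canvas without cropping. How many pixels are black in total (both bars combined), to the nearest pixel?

Since 1.900 < 2.000, the photograph is height-limited.
Content width = 332 × 1.900 ≈ 630.8000 px.
Leftover width: 664 − 630.8000 = 33.2000 px.
Across the 332-px span: 33.2000 × 332 ≈ 11022 px.

11022 pixels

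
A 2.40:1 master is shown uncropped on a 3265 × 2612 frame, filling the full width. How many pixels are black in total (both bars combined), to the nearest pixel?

The master is 3265 / 2.400 ≈ 1360.4167 px tall.
Black = 2612 − 1360.4167 = 1251.5833 px.
Across the 3265-px span: 1251.5833 × 3265 ≈ 4086420 px.

4086420 pixels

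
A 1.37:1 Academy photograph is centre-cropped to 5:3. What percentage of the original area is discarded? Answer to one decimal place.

17.8%

5:3 is wider than 1.37:1 Academy, so the crop keeps the full width and trims the height.
Fraction kept = (1.370)/(1.667) ≈ 82.20%, so 17.80% is lost.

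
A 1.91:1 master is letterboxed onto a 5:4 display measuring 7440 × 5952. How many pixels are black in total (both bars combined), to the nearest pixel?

1.91:1 is wider than 5:4, so it spans the full width.
That makes the image 3895.2880 px tall (7440 / 1.910).
5952 − 3895.2880 = 2056.7120 px of bars.
Across the 7440-px span: 2056.7120 × 7440 ≈ 15301938 px.

15301938 pixels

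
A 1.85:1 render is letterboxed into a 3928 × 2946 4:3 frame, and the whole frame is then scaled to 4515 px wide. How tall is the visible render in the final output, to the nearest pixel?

2441 px

Fitted into 3928×2946, the render spans the width; its height is 3928 / 1.850 ≈ 2123.24 px.
Scaling 3928 → 4515 is ×1.1494, so the height becomes 2123.24 × 1.1494 ≈ 2440.54 px.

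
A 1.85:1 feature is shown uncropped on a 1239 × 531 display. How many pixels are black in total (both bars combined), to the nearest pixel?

1.85:1 (1.850) < 21×9 (2.333), so the feature fills the height.
The feature is 531 × 1.850 ≈ 982.3500 px wide.
Black = 1239 − 982.3500 = 256.6500 px.
Across the 531-px span: 256.6500 × 531 ≈ 136281 px.

136281 pixels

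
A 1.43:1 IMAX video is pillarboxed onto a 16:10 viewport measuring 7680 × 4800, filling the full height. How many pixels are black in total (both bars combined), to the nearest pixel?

3916800 pixels

The video is 4800 × 1.430 ≈ 6864.0000 px wide.
Leftover width: 7680 − 6864.0000 = 816.0000 px.
Bar area = 816.0000 × 4800 ≈ 3916800 px.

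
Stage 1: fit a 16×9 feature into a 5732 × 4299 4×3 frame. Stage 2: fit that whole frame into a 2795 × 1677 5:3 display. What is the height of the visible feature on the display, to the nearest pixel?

16×9 in 5732×4299: fills the width, so the feature is 5732.00 × 3224.25.
4×3 in 2795×1677: fills the height, so the intermediate becomes 2236.00 × 1677.00 — a scale of ×0.3901.
Applying the same ×0.3901: 3224.25 → 1257.75.

1258 px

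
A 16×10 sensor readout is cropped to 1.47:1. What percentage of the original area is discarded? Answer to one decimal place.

The height stays; only width is cut (since 1.47:1 is narrower than 16×10).
Fraction kept = (1.470)/(1.600) ≈ 91.88%, so 8.12% is lost.

8.1%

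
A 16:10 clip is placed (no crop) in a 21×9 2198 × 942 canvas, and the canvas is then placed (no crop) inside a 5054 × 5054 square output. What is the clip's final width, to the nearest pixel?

3466 px

16:10 in 2198×942: fills the height, so the clip is 1507.20 × 942.00.
Second fit — the 21×9 canvas into 5054×5054 spans the width: 5054.00 × 2166.00 (×2.2994 from 2198×942).
The clip scales with it: width 1507.20 × 2.2994 ≈ 3465.60.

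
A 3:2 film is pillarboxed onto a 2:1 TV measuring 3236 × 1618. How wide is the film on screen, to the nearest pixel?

Since 1.500 < 2.000, the film is height-limited.
That makes the image 2427.00 px wide (1618 × 3/2).

2427 px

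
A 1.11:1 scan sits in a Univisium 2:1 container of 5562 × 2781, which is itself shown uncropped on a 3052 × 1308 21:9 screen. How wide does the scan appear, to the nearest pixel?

1452 px

Inside the 5562×2781 canvas the scan is height-limited at 3086.91 × 2781.00.
Univisium 2:1 in 3052×1308: fills the height, so the intermediate becomes 2616.00 × 1308.00 — a scale of ×0.4703.
So the scan's width is 3086.91 × 0.4703 ≈ 1451.88.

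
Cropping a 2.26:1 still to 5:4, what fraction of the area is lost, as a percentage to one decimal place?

44.7%

The height stays; only width is cut (since 5:4 is narrower than 2.26:1).
(1.250)/(2.260) ≈ 0.553 of the area survives, leaving 44.69% discarded.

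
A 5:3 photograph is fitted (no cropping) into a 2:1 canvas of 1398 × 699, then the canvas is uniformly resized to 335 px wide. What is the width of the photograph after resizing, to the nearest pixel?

279 px

In the 1398×699 frame the photograph fills the height: width = 699 × 5/3 ≈ 1165.00 px.
The frame scales by 335/1398 = 0.2396; 1165.00 × 0.2396 ≈ 279.17 px.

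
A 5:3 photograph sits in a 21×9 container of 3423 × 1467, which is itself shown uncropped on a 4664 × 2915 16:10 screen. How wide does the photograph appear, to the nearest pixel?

First fit — 5:3 into 3423×1467 spans the height: 2445.00 × 1467.00.
21×9 in 4664×2915: fills the width, so the intermediate becomes 4664.00 × 1998.86 — a scale of ×1.3625.
So the photograph's width is 2445.00 × 1.3625 ≈ 3331.43.

3331 px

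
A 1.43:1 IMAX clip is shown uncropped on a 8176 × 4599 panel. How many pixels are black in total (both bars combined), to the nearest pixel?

7355779 pixels

1.43:1 IMAX (1.430) < 16×9 (1.778), so the clip fills the height.
That makes the image 6576.5700 px wide (4599 × 1.430).
Leftover width: 8176 − 6576.5700 = 1599.4300 px.
Bar area = 1599.4300 × 4599 ≈ 7355779 px.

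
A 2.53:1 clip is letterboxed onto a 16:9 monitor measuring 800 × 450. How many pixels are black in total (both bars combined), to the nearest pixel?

Since 2.530 > 1.778, the clip is width-limited.
That makes the image 316.2055 px tall (800 / 2.530).
Leftover height: 450 − 316.2055 = 133.7945 px.
Bar area = 133.7945 × 800 ≈ 107036 px.

107036 pixels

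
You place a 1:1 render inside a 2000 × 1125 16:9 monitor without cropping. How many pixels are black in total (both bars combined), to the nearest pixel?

984375 pixels

1:1 (1.000) < 16:9 (1.778), so the render fills the height.
That makes the image 1125.0000 px wide (1125 × 1/1).
2000 − 1125.0000 = 875.0000 px of bars.
That's 875.0000 × 1125 ≈ 984375 black pixels.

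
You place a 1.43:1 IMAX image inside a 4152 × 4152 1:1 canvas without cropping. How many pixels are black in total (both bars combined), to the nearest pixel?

5183787 pixels

Since 1.430 > 1.000, the image is width-limited.
The image is 4152 / 1.430 ≈ 2903.4965 px tall.
Black = 4152 − 2903.4965 = 1248.5035 px.
Across the 4152-px span: 1248.5035 × 4152 ≈ 5183787 px.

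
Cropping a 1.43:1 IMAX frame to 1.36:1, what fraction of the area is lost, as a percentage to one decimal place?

4.9%

Going from 1.43:1 IMAX to 1.36:1 means cutting width while keeping height.
Area ratio = (1.360)/(1.430) = 95.10%; the remaining 4.90% is cropped out.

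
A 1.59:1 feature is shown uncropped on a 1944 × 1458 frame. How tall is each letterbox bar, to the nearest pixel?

1.59:1 is wider than 4×3, so it spans the full width.
The feature is 1944 / 1.590 ≈ 1222.64 px tall.
1458 − 1222.64 = 235.36 px of bars (117.68 each).

118 px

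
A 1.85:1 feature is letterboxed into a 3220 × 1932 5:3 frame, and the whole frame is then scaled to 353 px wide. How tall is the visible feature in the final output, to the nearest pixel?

In the 3220×1932 frame the feature fills the width: height = 3220 / 1.850 ≈ 1740.54 px.
Scaling 3220 → 353 is ×0.1096, so the height becomes 1740.54 × 0.1096 ≈ 190.81 px.

191 px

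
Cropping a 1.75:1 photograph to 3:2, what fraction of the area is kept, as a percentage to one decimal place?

The height stays; only width is cut (since 3:2 is narrower than 1.75:1).
Fraction kept = (1.500)/(1.750) ≈ 85.71%.

85.7%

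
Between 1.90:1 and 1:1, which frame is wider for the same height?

1.9 and 1; 1.9 > 1.

1.90:1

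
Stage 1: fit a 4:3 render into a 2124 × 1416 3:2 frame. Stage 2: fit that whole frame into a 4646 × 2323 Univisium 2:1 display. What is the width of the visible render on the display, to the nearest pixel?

3097 px

Inside the 2124×1416 canvas the render is height-limited at 1888.00 × 1416.00.
Second fit — the 3:2 canvas into 4646×2323 spans the height: 3484.50 × 2323.00 (×1.6405 from 2124×1416).
So the render's width is 1888.00 × 1.6405 ≈ 3097.33.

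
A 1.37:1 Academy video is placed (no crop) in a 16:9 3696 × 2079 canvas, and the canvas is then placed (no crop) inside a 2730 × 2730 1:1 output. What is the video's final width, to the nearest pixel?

2104 px

1.37:1 Academy in 3696×2079: fills the height, so the video is 2848.23 × 2079.00.
16:9 in 2730×2730: fills the width, so the intermediate becomes 2730.00 × 1535.62 — a scale of ×0.7386.
So the video's width is 2848.23 × 0.7386 ≈ 2103.81.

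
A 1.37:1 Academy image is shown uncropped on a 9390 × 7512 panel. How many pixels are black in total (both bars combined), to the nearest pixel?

6178483 pixels

1.37:1 Academy (1.370) > 5:4 (1.250), so the image fills the width.
That makes the image 6854.0146 px tall (9390 / 1.370).
Leftover height: 7512 − 6854.0146 = 657.9854 px.
Across the 9390-px span: 657.9854 × 9390 ≈ 6178483 px.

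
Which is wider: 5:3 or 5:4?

5:3

5:3 = 1.667 and 5:4 = 1.25; 1.667 > 1.25.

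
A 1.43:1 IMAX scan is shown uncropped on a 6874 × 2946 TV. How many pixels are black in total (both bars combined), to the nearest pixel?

7839954 pixels

1.43:1 IMAX (1.430) < 21:9 (2.333), so the scan fills the height.
Content width = 2946 × 1.430 ≈ 4212.7800 px.
Black = 6874 − 4212.7800 = 2661.2200 px.
That's 2661.2200 × 2946 ≈ 7839954 black pixels.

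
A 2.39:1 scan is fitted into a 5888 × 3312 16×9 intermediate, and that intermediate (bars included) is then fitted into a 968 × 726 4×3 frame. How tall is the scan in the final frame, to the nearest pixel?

405 px

2.39:1 in 5888×3312: fills the width, so the scan is 5888.00 × 2463.60.
Second fit — the 16×9 canvas into 968×726 spans the width: 968.00 × 544.50 (×0.1644 from 5888×3312).
So the scan's height is 2463.60 × 0.1644 ≈ 405.02.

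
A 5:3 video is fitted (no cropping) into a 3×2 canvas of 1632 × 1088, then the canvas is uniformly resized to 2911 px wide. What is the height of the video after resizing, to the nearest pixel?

1747 px

In the 1632×1088 frame the video fills the width: height = 1632 × 3/5 ≈ 979.20 px.
Resizing to 2911 px wide multiplies everything by 1.7837: 979.20 → 1746.60 px.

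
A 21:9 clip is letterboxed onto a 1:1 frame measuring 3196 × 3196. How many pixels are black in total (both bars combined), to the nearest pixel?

5836809 pixels

21:9 (2.333) > 1:1 (1.000), so the clip fills the width.
That makes the image 1369.7143 px tall (3196 × 9/21).
3196 − 1369.7143 = 1826.2857 px of bars.
That's 1826.2857 × 3196 ≈ 5836809 black pixels.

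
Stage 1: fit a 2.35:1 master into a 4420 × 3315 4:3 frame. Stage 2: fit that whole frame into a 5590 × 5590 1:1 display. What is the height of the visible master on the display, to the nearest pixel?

2379 px

First fit — 2.35:1 into 4420×3315 spans the width: 4420.00 × 1880.85.
4:3 in 5590×5590: fills the width, so the intermediate becomes 5590.00 × 4192.50 — a scale of ×1.2647.
Applying the same ×1.2647: 1880.85 → 2378.72.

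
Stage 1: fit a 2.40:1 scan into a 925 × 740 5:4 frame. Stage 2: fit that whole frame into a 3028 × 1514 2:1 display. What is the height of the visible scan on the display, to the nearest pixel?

789 px

First fit — 2.40:1 into 925×740 spans the width: 925.00 × 385.42.
The 5:4 canvas is height-limited in 3028×1514, giving 1892.50 × 1514.00; scale factor 2.0459.
The scan scales with it: height 385.42 × 2.0459 ≈ 788.54.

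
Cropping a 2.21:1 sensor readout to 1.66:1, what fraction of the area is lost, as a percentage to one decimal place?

24.9%

Going from 2.21:1 to 1.66:1 means cutting width while keeping height.
(1.660)/(2.210) ≈ 0.751 of the area survives, leaving 24.89% discarded.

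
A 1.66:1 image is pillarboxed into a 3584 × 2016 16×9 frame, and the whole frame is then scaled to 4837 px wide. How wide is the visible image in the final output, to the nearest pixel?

4517 px

Fitted into 3584×2016, the image spans the height; its width is 2016 × 1.660 ≈ 3346.56 px.
Scaling 3584 → 4837 is ×1.3496, so the width becomes 3346.56 × 1.3496 ≈ 4516.55 px.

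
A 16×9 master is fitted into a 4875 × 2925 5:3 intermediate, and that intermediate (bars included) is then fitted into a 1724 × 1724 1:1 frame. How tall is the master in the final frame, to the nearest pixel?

970 px

Inside the 4875×2925 canvas the master is width-limited at 4875.00 × 2742.19.
Second fit — the 5:3 canvas into 1724×1724 spans the width: 1724.00 × 1034.40 (×0.3536 from 4875×2925).
So the master's height is 2742.19 × 0.3536 ≈ 969.75.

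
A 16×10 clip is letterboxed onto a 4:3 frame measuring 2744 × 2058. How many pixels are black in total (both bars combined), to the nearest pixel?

Since 1.600 > 1.333, the clip is width-limited.
The clip is 2744 × 10/16 ≈ 1715.0000 px tall.
Black = 2058 − 1715.0000 = 343.0000 px.
Across the 2744-px span: 343.0000 × 2744 ≈ 941192 px.

941192 pixels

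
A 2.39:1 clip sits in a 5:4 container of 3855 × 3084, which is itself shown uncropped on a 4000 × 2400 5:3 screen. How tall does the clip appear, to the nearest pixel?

1255 px

First fit — 2.39:1 into 3855×3084 spans the width: 3855.00 × 1612.97.
The 5:4 canvas is height-limited in 4000×2400, giving 3000.00 × 2400.00; scale factor 0.7782.
The clip scales with it: height 1612.97 × 0.7782 ≈ 1255.23.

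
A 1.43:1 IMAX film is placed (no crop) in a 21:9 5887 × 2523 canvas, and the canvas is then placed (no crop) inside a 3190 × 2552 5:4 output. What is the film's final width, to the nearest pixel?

First fit — 1.43:1 IMAX into 5887×2523 spans the height: 3607.89 × 2523.00.
The 21:9 canvas is width-limited in 3190×2552, giving 3190.00 × 1367.14; scale factor 0.5419.
Applying the same ×0.5419: 3607.89 → 1955.01.

1955 px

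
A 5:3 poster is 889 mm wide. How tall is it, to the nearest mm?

889·3/5 = 533.40.

533 mm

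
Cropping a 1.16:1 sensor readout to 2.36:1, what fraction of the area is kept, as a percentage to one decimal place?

2.36:1 is wider than 1.16:1, so the crop keeps the full width and trims the height.
Fraction kept = (1.160)/(2.360) ≈ 49.15%.

49.2%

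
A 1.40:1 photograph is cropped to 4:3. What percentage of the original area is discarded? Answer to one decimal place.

4.8%

4:3 is narrower than 1.40:1, so the crop keeps the full height and trims the width.
Area ratio = (1.333)/(1.400) = 95.24%; the remaining 4.76% is cropped out.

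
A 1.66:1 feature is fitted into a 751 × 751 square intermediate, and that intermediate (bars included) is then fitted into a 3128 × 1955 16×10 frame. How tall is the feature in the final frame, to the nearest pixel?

1178 px

First fit — 1.66:1 into 751×751 spans the width: 751.00 × 452.41.
Second fit — the square canvas into 3128×1955 spans the height: 1955.00 × 1955.00 (×2.6032 from 751×751).
The feature scales with it: height 452.41 × 2.6032 ≈ 1177.71.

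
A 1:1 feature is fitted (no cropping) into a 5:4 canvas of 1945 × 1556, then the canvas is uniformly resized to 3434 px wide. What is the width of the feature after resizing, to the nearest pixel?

In the 1945×1556 frame the feature fills the height: width = 1556 × 1/1 ≈ 1556.00 px.
Scaling 1945 → 3434 is ×1.7656, so the width becomes 1556.00 × 1.7656 ≈ 2747.20 px.

2747 px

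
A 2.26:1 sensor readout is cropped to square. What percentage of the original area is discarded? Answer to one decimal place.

square is narrower than 2.26:1, so the crop keeps the full height and trims the width.
Area ratio = (1.000)/(2.260) = 44.25%; the remaining 55.75% is cropped out.

55.8%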